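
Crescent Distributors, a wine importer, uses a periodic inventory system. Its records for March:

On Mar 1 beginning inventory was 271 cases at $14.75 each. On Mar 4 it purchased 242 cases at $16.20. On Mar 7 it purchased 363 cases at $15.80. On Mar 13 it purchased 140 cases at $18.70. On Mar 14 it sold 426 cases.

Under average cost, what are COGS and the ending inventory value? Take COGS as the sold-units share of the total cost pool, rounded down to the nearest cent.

COGS = $6,822.31; ending inventory = $9,448.74

Mar 14, sell 426: 426/1016 × $16,271.05 → $6,822.31
Ending inventory (cost pool remaining) = $9,448.74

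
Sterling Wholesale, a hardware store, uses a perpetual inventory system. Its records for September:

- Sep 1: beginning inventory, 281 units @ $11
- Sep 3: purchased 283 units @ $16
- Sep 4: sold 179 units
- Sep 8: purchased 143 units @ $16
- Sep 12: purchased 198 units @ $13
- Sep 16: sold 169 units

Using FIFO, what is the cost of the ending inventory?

Sep 4, 179 sold [FIFO — oldest first]: 179 @ $11 = $1,969
Sep 16, 169 sold [FIFO — oldest first]: 102 @ $11 + 67 @ $16 = $2,194
Total COGS = $1,969 + $2,194 = $4,163
Ending inventory: 216 @ $16 + 143 @ $16 + 198 @ $13 = $8,318

Ending inventory = $8,318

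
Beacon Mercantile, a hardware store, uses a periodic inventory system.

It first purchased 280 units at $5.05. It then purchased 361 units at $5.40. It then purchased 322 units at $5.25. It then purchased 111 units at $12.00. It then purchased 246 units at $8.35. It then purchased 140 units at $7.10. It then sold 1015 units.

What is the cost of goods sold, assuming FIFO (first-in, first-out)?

Sale 1 (1015) [FIFO — oldest first]: 280 @ $5.05 + 361 @ $5.40 + 322 @ $5.25 + 52 @ $12.00 = $5,677.90
Ending inventory: 59 @ $12.00 + 246 @ $8.35 + 140 @ $7.10 = $3,756.10

COGS = $5,677.90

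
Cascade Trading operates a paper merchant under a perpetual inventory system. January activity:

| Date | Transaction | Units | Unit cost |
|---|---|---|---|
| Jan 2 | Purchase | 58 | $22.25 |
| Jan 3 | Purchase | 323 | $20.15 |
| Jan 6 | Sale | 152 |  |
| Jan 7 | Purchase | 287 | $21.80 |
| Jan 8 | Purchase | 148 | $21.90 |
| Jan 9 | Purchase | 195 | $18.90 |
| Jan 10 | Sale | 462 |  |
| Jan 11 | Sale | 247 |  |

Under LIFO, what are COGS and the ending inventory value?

COGS = $17,837.95; ending inventory = $3,144.30

Jan 6, 152 sold [LIFO — newest first]: 152 @ $20.15 = $3,062.80
Jan 10, 462 sold [LIFO — newest first]: 195 @ $18.90 + 148 @ $21.90 + 119 @ $21.80 = $9,520.90
Jan 11, 247 sold [LIFO — newest first]: 168 @ $21.80 + 79 @ $20.15 = $5,254.25
Total COGS = $3,062.80 + $9,520.90 + $5,254.25 = $17,837.95
Ending inventory: 58 @ $22.25 + 92 @ $20.15 = $3,144.30
Check: goods available $20,982.25 = COGS $17,837.95 + ending $3,144.30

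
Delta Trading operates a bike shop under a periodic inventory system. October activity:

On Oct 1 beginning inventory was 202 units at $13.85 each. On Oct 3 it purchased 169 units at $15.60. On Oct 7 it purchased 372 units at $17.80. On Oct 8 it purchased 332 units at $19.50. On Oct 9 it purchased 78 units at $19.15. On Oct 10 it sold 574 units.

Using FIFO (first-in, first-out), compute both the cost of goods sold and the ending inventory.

COGS = $9,047.50; ending inventory = $10,975.90

Oct 10, 574 sold [FIFO — oldest first]: 202 @ $13.85 + 169 @ $15.60 + 203 @ $17.80 = $9,047.50
Ending inventory: 169 @ $17.80 + 332 @ $19.50 + 78 @ $19.15 = $10,975.90
Check: goods available $20,023.40 = COGS $9,047.50 + ending $10,975.90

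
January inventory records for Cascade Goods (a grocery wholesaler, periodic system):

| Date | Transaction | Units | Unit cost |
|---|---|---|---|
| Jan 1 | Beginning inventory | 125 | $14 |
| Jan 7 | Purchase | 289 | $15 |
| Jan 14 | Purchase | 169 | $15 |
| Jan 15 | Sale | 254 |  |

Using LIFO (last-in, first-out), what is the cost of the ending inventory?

Jan 15, 254 sold [LIFO — newest first]: 169 @ $15 + 85 @ $15 = $3,810
Ending inventory: 125 @ $14 + 204 @ $15 = $4,810
Check: goods available $8,620 = COGS $3,810 + ending $4,810

Ending inventory = $4,810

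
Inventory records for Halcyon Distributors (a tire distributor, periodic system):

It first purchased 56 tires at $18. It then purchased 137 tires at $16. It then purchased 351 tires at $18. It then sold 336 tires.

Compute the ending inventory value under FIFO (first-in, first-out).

Sale 1 (336) [FIFO — oldest first]: 56 @ $18 + 137 @ $16 + 143 @ $18 = $5,774
Ending inventory: 208 @ $18 = $3,744

Ending inventory = $3,744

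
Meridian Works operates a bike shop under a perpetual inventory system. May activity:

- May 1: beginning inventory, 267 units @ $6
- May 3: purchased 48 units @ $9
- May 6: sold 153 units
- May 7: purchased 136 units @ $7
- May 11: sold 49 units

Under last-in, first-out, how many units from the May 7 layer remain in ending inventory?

May 6, 153 sold [LIFO — newest first]: 48 @ $9 + 105 @ $6 = $1,062
May 11, 49 sold [LIFO — newest first]: 49 @ $7 = $343
Total COGS = $1,062 + $343 = $1,405
Ending inventory: 162 @ $6 + 87 @ $7 = $1,581
Check: goods available $2,986 = COGS $1,405 + ending $1,581

87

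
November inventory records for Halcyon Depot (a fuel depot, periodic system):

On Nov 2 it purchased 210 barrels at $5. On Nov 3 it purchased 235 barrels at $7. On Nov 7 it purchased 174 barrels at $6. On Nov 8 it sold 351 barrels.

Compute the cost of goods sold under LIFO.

Nov 8, 351 sold [LIFO — newest first]: 174 @ $6 + 177 @ $7 = $2,283
Ending inventory: 210 @ $5 + 58 @ $7 = $1,456

COGS = $2,283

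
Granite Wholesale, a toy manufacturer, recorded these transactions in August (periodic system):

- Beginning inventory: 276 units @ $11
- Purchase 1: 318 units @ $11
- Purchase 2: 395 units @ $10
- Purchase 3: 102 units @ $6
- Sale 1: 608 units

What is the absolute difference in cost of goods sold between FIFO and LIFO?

$891

FIFO COGS: 276 @ $11 + 318 @ $11 + 14 @ $10 = $6,674
LIFO COGS: 102 @ $6 + 395 @ $10 + 111 @ $11 = $5,783
Difference = |$6,674 − $5,783| = $891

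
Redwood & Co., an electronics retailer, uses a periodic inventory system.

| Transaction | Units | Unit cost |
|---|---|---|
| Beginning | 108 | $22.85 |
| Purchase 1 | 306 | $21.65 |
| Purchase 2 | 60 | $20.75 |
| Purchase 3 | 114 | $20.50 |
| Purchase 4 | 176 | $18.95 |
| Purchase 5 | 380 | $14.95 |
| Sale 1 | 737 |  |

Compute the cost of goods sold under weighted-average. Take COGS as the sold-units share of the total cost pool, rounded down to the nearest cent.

COGS = $13,973.94

Sale 1, sell 737: 737/1144 × $21,690.90 → $13,973.94
Ending inventory (cost pool remaining) = $7,716.96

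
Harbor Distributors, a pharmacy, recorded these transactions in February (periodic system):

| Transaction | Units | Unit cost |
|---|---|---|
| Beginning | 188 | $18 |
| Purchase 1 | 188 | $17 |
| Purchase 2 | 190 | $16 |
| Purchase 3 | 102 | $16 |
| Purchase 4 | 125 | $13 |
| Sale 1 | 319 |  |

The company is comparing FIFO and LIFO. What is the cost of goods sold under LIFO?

FIFO COGS: 188 @ $18 + 131 @ $17 = $5,611
LIFO COGS: 125 @ $13 + 102 @ $16 + 92 @ $16 = $4,729

COGS = $4,729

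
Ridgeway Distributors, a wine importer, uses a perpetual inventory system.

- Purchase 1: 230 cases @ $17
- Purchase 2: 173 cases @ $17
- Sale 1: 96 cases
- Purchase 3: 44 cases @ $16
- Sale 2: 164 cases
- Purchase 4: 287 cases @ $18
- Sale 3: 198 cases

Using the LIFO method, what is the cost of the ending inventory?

Sale 1 (96) [LIFO — newest first]: 96 @ $17 = $1,632
Sale 2 (164) [LIFO — newest first]: 44 @ $16 + 77 @ $17 + 43 @ $17 = $2,744
Sale 3 (198) [LIFO — newest first]: 198 @ $18 = $3,564
Total COGS = $1,632 + $2,744 + $3,564 = $7,940
Ending inventory: 187 @ $17 + 89 @ $18 = $4,781

Ending inventory = $4,781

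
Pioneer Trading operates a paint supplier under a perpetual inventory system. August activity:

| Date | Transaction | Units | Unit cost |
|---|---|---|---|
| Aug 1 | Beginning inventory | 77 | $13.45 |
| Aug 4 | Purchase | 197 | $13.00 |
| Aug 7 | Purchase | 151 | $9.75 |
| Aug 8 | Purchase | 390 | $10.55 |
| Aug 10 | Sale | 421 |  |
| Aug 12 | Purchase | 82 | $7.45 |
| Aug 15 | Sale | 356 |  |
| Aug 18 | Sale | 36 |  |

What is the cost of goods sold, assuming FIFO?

COGS = $9,162.30

Aug 10, 421 sold [FIFO — oldest first]: 77 @ $13.45 + 197 @ $13.00 + 147 @ $9.75 = $5,029.90
Aug 15, 356 sold [FIFO — oldest first]: 4 @ $9.75 + 352 @ $10.55 = $3,752.60
Aug 18, 36 sold [FIFO — oldest first]: 36 @ $10.55 = $379.80
Total COGS = $5,029.90 + $3,752.60 + $379.80 = $9,162.30
Ending inventory: 2 @ $10.55 + 82 @ $7.45 = $632.00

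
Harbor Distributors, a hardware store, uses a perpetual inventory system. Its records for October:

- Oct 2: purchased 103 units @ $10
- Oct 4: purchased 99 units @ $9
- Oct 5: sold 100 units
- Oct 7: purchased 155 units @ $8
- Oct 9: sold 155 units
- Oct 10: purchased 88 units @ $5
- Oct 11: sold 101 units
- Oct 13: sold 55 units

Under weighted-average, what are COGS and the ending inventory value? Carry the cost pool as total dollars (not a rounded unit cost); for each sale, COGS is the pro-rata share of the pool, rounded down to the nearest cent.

COGS = $3,365.29; ending inventory = $235.71

After Oct 2: 103 on hand, pool $1,030.00 (≈ $10.0000 each)
After Oct 4: 202 on hand, pool $1,921.00 (≈ $9.5099 each)
Oct 5, sell 100: 100/202 × $1,921.00 → $950.99
After Oct 7: 257 on hand, pool $2,210.01 (≈ $8.5993 each)
Oct 9, sell 155: 155/257 × $2,210.01 → $1,332.88
After Oct 10: 190 on hand, pool $1,317.13 (≈ $6.9323 each)
Oct 11, sell 101: 101/190 × $1,317.13 → $700.15
Oct 13, sell 55: 55/89 × $616.98 → $381.27
Total COGS = $950.99 + $1,332.88 + $700.15 + $381.27 = $3,365.29
Ending inventory (cost pool remaining) = $235.71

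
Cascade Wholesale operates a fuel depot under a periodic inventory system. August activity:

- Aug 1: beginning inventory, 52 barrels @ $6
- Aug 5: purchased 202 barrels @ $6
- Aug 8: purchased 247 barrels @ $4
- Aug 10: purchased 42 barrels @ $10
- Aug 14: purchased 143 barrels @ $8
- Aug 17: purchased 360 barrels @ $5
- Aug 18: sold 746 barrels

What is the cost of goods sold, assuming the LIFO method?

COGS = $4,168

Aug 18, 746 sold [LIFO — newest first]: 360 @ $5 + 143 @ $8 + 42 @ $10 + 201 @ $4 = $4,168
Ending inventory: 52 @ $6 + 202 @ $6 + 46 @ $4 = $1,708
Check: goods available $5,876 = COGS $4,168 + ending $1,708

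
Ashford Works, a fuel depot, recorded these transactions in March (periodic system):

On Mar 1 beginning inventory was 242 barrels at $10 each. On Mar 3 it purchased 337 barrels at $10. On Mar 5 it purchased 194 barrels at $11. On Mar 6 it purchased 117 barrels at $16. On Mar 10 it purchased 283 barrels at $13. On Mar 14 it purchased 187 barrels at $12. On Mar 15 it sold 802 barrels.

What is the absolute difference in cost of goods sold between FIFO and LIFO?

$1,751

FIFO COGS: 242 @ $10 + 337 @ $10 + 194 @ $11 + 29 @ $16 = $8,388
LIFO COGS: 187 @ $12 + 283 @ $13 + 117 @ $16 + 194 @ $11 + 21 @ $10 = $10,139
Difference = |$8,388 − $10,139| = $1,751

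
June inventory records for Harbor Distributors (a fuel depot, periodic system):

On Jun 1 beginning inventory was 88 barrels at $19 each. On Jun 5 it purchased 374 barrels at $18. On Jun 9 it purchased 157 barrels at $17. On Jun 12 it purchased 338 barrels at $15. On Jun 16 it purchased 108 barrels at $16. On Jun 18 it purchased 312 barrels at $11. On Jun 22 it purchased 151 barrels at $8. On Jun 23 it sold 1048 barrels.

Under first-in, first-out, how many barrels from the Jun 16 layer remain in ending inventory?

Jun 23, 1048 sold [FIFO — oldest first]: 88 @ $19 + 374 @ $18 + 157 @ $17 + 338 @ $15 + 91 @ $16 = $17,599
Ending inventory: 17 @ $16 + 312 @ $11 + 151 @ $8 = $4,912

17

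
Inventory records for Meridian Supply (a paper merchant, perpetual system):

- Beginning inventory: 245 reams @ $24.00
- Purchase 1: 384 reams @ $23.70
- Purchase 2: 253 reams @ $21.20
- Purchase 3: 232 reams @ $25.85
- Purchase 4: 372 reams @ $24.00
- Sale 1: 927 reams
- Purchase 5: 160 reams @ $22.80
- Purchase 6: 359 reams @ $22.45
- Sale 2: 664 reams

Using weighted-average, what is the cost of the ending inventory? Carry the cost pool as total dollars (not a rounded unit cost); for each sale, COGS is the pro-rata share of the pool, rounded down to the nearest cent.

After Beginning: 245 on hand, pool $5,880.00 (≈ $24.0000 each)
After Purchase 1: 629 on hand, pool $14,980.80 (≈ $23.8169 each)
After Purchase 2: 882 on hand, pool $20,344.40 (≈ $23.0662 each)
After Purchase 3: 1114 on hand, pool $26,341.60 (≈ $23.6460 each)
After Purchase 4: 1486 on hand, pool $35,269.60 (≈ $23.7346 each)
Sale 1, sell 927: 927/1486 × $35,269.60 → $22,001.96
After Purchase 5: 719 on hand, pool $16,915.64 (≈ $23.5266 each)
After Purchase 6: 1078 on hand, pool $24,975.19 (≈ $23.1681 each)
Sale 2, sell 664: 664/1078 × $24,975.19 → $15,383.60
Total COGS = $22,001.96 + $15,383.60 = $37,385.56
Ending inventory (cost pool remaining) = $9,591.59

Ending inventory = $9,591.59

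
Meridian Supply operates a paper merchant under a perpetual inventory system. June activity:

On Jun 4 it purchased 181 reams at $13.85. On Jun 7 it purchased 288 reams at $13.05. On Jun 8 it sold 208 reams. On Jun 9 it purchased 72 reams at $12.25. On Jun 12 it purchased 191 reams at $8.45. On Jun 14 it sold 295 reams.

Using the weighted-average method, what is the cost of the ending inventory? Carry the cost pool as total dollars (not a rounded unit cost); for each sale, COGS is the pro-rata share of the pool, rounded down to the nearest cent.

Ending inventory = $2,614.53

After Jun 4: 181 on hand, pool $2,506.85 (≈ $13.8500 each)
After Jun 7: 469 on hand, pool $6,265.25 (≈ $13.3587 each)
Jun 8, sell 208: 208/469 × $6,265.25 → $2,778.61
After Jun 9: 333 on hand, pool $4,368.64 (≈ $13.1190 each)
After Jun 12: 524 on hand, pool $5,982.59 (≈ $11.4172 each)
Jun 14, sell 295: 295/524 × $5,982.59 → $3,368.06
Total COGS = $2,778.61 + $3,368.06 = $6,146.67
Ending inventory (cost pool remaining) = $2,614.53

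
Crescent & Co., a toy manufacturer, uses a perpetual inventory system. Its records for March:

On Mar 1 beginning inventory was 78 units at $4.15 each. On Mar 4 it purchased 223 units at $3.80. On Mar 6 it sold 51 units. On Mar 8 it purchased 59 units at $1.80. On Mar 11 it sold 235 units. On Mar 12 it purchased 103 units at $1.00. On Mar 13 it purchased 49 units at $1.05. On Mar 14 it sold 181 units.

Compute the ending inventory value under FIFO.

Mar 6, 51 sold [FIFO — oldest first]: 51 @ $4.15 = $211.65
Mar 11, 235 sold [FIFO — oldest first]: 27 @ $4.15 + 208 @ $3.80 = $902.45
Mar 14, 181 sold [FIFO — oldest first]: 15 @ $3.80 + 59 @ $1.80 + 103 @ $1.00 + 4 @ $1.05 = $270.40
Total COGS = $211.65 + $902.45 + $270.40 = $1,384.50
Ending inventory: 45 @ $1.05 = $47.25

Ending inventory = $47.25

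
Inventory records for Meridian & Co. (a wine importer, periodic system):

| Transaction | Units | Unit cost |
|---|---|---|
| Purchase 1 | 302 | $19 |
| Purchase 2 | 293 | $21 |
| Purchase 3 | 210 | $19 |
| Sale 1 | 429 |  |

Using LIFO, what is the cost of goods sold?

Sale 1 (429) [LIFO — newest first]: 210 @ $19 + 219 @ $21 = $8,589
Ending inventory: 302 @ $19 + 74 @ $21 = $7,292

COGS = $8,589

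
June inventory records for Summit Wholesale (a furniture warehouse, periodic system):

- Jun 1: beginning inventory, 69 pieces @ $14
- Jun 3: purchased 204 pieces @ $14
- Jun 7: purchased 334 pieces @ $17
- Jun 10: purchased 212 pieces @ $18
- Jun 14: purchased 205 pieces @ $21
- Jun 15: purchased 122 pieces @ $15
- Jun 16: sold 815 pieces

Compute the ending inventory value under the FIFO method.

Jun 16, 815 sold [FIFO — oldest first]: 69 @ $14 + 204 @ $14 + 334 @ $17 + 208 @ $18 = $13,244
Ending inventory: 4 @ $18 + 205 @ $21 + 122 @ $15 = $6,207

Ending inventory = $6,207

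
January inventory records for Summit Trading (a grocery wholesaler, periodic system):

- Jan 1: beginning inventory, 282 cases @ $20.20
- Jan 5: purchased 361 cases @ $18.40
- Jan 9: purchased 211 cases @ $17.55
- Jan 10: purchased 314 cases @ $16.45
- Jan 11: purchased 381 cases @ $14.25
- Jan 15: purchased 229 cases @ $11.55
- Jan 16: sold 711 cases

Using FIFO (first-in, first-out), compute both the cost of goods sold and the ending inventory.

Jan 16, 711 sold [FIFO — oldest first]: 282 @ $20.20 + 361 @ $18.40 + 68 @ $17.55 = $13,532.20
Ending inventory: 143 @ $17.55 + 314 @ $16.45 + 381 @ $14.25 + 229 @ $11.55 = $15,749.15
Check: goods available $29,281.35 = COGS $13,532.20 + ending $15,749.15

COGS = $13,532.20; ending inventory = $15,749.15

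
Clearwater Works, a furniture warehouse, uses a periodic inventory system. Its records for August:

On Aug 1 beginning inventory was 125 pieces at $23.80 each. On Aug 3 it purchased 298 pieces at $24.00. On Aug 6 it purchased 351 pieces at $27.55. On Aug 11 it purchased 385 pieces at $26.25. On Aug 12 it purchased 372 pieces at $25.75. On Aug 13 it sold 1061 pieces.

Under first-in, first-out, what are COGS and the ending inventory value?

COGS = $27,330.80; ending inventory = $12,151.50

Aug 13, 1061 sold [FIFO — oldest first]: 125 @ $23.80 + 298 @ $24.00 + 351 @ $27.55 + 287 @ $26.25 = $27,330.80
Ending inventory: 98 @ $26.25 + 372 @ $25.75 = $12,151.50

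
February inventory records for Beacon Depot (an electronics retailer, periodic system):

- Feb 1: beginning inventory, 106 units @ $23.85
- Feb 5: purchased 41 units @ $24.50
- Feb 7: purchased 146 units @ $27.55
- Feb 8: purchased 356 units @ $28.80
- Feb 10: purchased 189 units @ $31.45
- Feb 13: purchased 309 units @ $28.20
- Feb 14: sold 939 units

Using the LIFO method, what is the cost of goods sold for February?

Feb 14, 939 sold [LIFO — newest first]: 309 @ $28.20 + 189 @ $31.45 + 356 @ $28.80 + 85 @ $27.55 = $27,252.40
Ending inventory: 106 @ $23.85 + 41 @ $24.50 + 61 @ $27.55 = $5,213.15

COGS = $27,252.40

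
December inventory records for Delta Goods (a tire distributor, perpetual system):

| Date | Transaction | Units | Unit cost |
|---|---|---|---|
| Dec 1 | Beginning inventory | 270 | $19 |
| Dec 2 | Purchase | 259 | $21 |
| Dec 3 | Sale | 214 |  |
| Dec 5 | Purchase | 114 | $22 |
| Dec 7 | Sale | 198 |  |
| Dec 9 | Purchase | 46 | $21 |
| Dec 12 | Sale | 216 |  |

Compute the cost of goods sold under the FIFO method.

COGS = $12,747

Dec 3, 214 sold [FIFO — oldest first]: 214 @ $19 = $4,066
Dec 7, 198 sold [FIFO — oldest first]: 56 @ $19 + 142 @ $21 = $4,046
Dec 12, 216 sold [FIFO — oldest first]: 117 @ $21 + 99 @ $22 = $4,635
Total COGS = $4,066 + $4,046 + $4,635 = $12,747
Ending inventory: 15 @ $22 + 46 @ $21 = $1,296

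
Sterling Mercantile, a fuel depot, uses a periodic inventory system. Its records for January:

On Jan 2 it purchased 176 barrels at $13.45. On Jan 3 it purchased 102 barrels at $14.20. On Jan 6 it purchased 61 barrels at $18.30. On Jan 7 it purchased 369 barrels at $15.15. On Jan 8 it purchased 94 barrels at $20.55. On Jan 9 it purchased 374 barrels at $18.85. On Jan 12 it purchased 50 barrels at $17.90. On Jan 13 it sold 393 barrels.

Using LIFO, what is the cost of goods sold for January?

COGS = $7,360.55

Jan 13, 393 sold [LIFO — newest first]: 50 @ $17.90 + 343 @ $18.85 = $7,360.55
Ending inventory: 176 @ $13.45 + 102 @ $14.20 + 61 @ $18.30 + 369 @ $15.15 + 94 @ $20.55 + 31 @ $18.85 = $13,038.30
Check: goods available $20,398.85 = COGS $7,360.55 + ending $13,038.30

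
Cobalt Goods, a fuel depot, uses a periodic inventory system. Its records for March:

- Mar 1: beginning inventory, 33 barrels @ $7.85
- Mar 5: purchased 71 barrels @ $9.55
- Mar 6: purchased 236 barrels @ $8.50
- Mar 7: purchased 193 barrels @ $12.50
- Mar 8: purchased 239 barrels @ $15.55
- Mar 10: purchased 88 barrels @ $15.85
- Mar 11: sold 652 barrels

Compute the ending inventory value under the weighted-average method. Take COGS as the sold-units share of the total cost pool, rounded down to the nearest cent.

Ending inventory = $2,531.52

Mar 11, sell 652: 652/860 × $10,466.85 → $7,935.33
Ending inventory (cost pool remaining) = $2,531.52
Check: goods available $10,466.85 = COGS $7,935.33 + ending $2,531.52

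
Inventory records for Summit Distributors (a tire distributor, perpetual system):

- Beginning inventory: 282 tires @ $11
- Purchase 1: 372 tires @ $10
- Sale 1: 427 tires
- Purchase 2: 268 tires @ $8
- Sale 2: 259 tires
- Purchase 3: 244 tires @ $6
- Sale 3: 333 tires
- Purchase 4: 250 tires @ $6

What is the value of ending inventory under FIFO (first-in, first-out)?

Ending inventory = $2,382

Sale 1 (427) [FIFO — oldest first]: 282 @ $11 + 145 @ $10 = $4,552
Sale 2 (259) [FIFO — oldest first]: 227 @ $10 + 32 @ $8 = $2,526
Sale 3 (333) [FIFO — oldest first]: 236 @ $8 + 97 @ $6 = $2,470
Total COGS = $4,552 + $2,526 + $2,470 = $9,548
Ending inventory: 147 @ $6 + 250 @ $6 = $2,382
Check: goods available $11,930 = COGS $9,548 + ending $2,382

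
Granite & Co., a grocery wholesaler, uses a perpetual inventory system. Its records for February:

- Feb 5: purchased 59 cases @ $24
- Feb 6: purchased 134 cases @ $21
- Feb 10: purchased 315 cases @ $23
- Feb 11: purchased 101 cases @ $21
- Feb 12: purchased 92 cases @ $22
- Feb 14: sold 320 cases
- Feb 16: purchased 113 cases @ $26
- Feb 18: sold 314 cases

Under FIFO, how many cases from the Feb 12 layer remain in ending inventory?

Feb 14, 320 sold [FIFO — oldest first]: 59 @ $24 + 134 @ $21 + 127 @ $23 = $7,151
Feb 18, 314 sold [FIFO — oldest first]: 188 @ $23 + 101 @ $21 + 25 @ $22 = $6,995
Total COGS = $7,151 + $6,995 = $14,146
Ending inventory: 67 @ $22 + 113 @ $26 = $4,412

67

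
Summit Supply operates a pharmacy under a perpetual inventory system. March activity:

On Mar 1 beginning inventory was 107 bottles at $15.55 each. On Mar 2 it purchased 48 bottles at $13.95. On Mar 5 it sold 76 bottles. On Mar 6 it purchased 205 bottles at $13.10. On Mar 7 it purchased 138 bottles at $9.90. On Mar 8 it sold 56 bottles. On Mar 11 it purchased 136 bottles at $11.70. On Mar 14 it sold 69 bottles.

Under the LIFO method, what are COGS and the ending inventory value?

Mar 5, 76 sold [LIFO — newest first]: 48 @ $13.95 + 28 @ $15.55 = $1,105.00
Mar 8, 56 sold [LIFO — newest first]: 56 @ $9.90 = $554.40
Mar 14, 69 sold [LIFO — newest first]: 69 @ $11.70 = $807.30
Total COGS = $1,105.00 + $554.40 + $807.30 = $2,466.70
Ending inventory: 79 @ $15.55 + 205 @ $13.10 + 82 @ $9.90 + 67 @ $11.70 = $5,509.65
Check: goods available $7,976.35 = COGS $2,466.70 + ending $5,509.65

COGS = $2,466.70; ending inventory = $5,509.65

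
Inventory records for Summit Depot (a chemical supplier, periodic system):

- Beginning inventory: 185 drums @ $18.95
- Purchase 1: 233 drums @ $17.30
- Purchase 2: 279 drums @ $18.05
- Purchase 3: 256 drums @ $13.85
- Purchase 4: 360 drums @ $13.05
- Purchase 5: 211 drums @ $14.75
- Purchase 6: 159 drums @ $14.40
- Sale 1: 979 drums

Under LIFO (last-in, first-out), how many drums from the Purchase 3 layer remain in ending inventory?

7

Sale 1 (979) [LIFO — newest first]: 159 @ $14.40 + 211 @ $14.75 + 360 @ $13.05 + 249 @ $13.85 = $13,548.50
Ending inventory: 185 @ $18.95 + 233 @ $17.30 + 279 @ $18.05 + 7 @ $13.85 = $12,669.55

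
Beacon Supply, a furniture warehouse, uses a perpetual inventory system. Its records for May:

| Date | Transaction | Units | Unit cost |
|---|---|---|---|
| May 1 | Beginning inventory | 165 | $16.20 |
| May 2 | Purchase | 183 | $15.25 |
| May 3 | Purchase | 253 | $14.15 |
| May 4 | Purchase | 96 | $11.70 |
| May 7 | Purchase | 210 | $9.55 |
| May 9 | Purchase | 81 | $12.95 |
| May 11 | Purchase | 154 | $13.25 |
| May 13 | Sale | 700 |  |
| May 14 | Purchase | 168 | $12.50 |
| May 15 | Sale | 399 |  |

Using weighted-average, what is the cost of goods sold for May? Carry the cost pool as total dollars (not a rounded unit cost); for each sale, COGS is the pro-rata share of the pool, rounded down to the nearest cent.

COGS = $14,592.22

After May 1: 165 on hand, pool $2,673.00 (≈ $16.2000 each)
After May 2: 348 on hand, pool $5,463.75 (≈ $15.7004 each)
After May 3: 601 on hand, pool $9,043.70 (≈ $15.0478 each)
After May 4: 697 on hand, pool $10,166.90 (≈ $14.5867 each)
After May 7: 907 on hand, pool $12,172.40 (≈ $13.4205 each)
After May 9: 988 on hand, pool $13,221.35 (≈ $13.3819 each)
After May 11: 1142 on hand, pool $15,261.85 (≈ $13.3641 each)
May 13, sell 700: 700/1142 × $15,261.85 → $9,354.89
After May 14: 610 on hand, pool $8,006.96 (≈ $13.1262 each)
May 15, sell 399: 399/610 × $8,006.96 → $5,237.33
Total COGS = $9,354.89 + $5,237.33 = $14,592.22
Ending inventory (cost pool remaining) = $2,769.63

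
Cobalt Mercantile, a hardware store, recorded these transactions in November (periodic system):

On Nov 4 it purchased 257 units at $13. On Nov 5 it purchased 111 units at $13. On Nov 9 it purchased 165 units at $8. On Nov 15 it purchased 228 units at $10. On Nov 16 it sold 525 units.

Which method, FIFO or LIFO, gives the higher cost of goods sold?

FIFO COGS: 257 @ $13 + 111 @ $13 + 157 @ $8 = $6,040
LIFO COGS: 228 @ $10 + 165 @ $8 + 111 @ $13 + 21 @ $13 = $5,316

FIFO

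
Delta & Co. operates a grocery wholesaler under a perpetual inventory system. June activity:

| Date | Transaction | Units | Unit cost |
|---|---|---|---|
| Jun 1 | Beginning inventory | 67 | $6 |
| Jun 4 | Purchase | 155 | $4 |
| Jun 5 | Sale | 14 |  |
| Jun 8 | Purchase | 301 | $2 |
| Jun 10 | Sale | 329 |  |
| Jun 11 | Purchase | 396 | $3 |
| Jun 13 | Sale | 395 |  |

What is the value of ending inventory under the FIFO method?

Ending inventory = $543

Jun 5, 14 sold [FIFO — oldest first]: 14 @ $6 = $84
Jun 10, 329 sold [FIFO — oldest first]: 53 @ $6 + 155 @ $4 + 121 @ $2 = $1,180
Jun 13, 395 sold [FIFO — oldest first]: 180 @ $2 + 215 @ $3 = $1,005
Total COGS = $84 + $1,180 + $1,005 = $2,269
Ending inventory: 181 @ $3 = $543
Check: goods available $2,812 = COGS $2,269 + ending $543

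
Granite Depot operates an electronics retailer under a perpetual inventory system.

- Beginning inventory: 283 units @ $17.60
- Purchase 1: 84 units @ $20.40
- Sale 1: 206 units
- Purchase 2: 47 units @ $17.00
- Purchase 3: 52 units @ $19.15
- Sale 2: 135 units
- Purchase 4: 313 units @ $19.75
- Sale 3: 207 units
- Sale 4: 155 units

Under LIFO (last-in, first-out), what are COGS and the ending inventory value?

Sale 1 (206) [LIFO — newest first]: 84 @ $20.40 + 122 @ $17.60 = $3,860.80
Sale 2 (135) [LIFO — newest first]: 52 @ $19.15 + 47 @ $17.00 + 36 @ $17.60 = $2,428.40
Sale 3 (207) [LIFO — newest first]: 207 @ $19.75 = $4,088.25
Sale 4 (155) [LIFO — newest first]: 106 @ $19.75 + 49 @ $17.60 = $2,955.90
Total COGS = $3,860.80 + $2,428.40 + $4,088.25 + $2,955.90 = $13,333.35
Ending inventory: 76 @ $17.60 = $1,337.60
Check: goods available $14,670.95 = COGS $13,333.35 + ending $1,337.60

COGS = $13,333.35; ending inventory = $1,337.60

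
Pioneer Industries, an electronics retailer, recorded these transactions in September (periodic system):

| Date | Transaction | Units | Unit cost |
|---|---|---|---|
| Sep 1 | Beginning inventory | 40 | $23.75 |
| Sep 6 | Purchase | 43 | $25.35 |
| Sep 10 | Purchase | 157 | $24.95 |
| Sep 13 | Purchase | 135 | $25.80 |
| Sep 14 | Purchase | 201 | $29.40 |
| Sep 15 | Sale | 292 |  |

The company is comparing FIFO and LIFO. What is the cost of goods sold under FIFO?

FIFO COGS: 40 @ $23.75 + 43 @ $25.35 + 157 @ $24.95 + 52 @ $25.80 = $7,298.80
LIFO COGS: 201 @ $29.40 + 91 @ $25.80 = $8,257.20

COGS = $7,298.80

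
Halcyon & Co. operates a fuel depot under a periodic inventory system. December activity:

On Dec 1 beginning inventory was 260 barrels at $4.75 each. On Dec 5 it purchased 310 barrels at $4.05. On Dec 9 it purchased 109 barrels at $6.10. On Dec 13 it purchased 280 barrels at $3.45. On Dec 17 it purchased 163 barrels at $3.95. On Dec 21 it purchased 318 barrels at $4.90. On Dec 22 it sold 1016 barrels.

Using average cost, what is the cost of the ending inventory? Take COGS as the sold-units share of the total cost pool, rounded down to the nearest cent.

Dec 22, sell 1016: 1016/1440 × $6,323.45 → $4,461.54
Ending inventory (cost pool remaining) = $1,861.91

Ending inventory = $1,861.91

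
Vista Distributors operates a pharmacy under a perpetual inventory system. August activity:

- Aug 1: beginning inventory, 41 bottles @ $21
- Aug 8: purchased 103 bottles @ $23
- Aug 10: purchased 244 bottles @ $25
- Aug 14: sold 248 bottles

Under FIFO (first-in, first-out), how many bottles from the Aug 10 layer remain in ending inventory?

Aug 14, 248 sold [FIFO — oldest first]: 41 @ $21 + 103 @ $23 + 104 @ $25 = $5,830
Ending inventory: 140 @ $25 = $3,500

140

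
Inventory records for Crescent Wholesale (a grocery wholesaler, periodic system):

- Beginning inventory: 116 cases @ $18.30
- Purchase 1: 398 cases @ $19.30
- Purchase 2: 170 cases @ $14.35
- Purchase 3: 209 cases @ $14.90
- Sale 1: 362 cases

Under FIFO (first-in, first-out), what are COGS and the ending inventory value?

COGS = $6,870.60; ending inventory = $8,487.20

Sale 1 (362) [FIFO — oldest first]: 116 @ $18.30 + 246 @ $19.30 = $6,870.60
Ending inventory: 152 @ $19.30 + 170 @ $14.35 + 209 @ $14.90 = $8,487.20
Check: goods available $15,357.80 = COGS $6,870.60 + ending $8,487.20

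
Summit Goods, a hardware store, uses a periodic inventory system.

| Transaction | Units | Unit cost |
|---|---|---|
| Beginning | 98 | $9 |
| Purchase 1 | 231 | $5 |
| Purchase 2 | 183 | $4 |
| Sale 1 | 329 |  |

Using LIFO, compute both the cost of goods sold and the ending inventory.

Sale 1 (329) [LIFO — newest first]: 183 @ $4 + 146 @ $5 = $1,462
Ending inventory: 98 @ $9 + 85 @ $5 = $1,307

COGS = $1,462; ending inventory = $1,307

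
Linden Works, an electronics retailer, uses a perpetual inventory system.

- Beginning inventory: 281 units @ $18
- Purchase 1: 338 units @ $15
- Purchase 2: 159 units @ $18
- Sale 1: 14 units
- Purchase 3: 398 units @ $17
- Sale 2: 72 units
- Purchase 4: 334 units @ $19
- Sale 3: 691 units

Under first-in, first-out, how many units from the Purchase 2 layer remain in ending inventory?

Sale 1 (14) [FIFO — oldest first]: 14 @ $18 = $252
Sale 2 (72) [FIFO — oldest first]: 72 @ $18 = $1,296
Sale 3 (691) [FIFO — oldest first]: 195 @ $18 + 338 @ $15 + 158 @ $18 = $11,424
Total COGS = $252 + $1,296 + $11,424 = $12,972
Ending inventory: 1 @ $18 + 398 @ $17 + 334 @ $19 = $13,130

1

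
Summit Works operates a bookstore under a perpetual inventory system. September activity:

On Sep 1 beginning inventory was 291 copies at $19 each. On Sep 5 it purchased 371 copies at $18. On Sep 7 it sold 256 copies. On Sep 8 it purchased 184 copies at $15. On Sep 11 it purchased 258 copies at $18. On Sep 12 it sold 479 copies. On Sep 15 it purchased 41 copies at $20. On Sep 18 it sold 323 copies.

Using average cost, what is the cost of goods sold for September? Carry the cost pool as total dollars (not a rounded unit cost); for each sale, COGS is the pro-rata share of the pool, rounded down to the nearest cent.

After Sep 1: 291 on hand, pool $5,529.00 (≈ $19.0000 each)
After Sep 5: 662 on hand, pool $12,207.00 (≈ $18.4396 each)
Sep 7, sell 256: 256/662 × $12,207.00 → $4,720.53
After Sep 8: 590 on hand, pool $10,246.47 (≈ $17.3669 each)
After Sep 11: 848 on hand, pool $14,890.47 (≈ $17.5595 each)
Sep 12, sell 479: 479/848 × $14,890.47 → $8,411.00
After Sep 15: 410 on hand, pool $7,299.47 (≈ $17.8036 each)
Sep 18, sell 323: 323/410 × $7,299.47 → $5,750.55
Total COGS = $4,720.53 + $8,411.00 + $5,750.55 = $18,882.08
Ending inventory (cost pool remaining) = $1,548.92
Check: goods available $20,431.00 = COGS $18,882.08 + ending $1,548.92

COGS = $18,882.08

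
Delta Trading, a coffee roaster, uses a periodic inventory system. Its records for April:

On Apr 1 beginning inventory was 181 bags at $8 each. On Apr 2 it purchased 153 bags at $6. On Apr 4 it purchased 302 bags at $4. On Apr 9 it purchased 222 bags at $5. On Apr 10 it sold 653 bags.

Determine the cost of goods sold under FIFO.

COGS = $3,659

Apr 10, 653 sold [FIFO — oldest first]: 181 @ $8 + 153 @ $6 + 302 @ $4 + 17 @ $5 = $3,659
Ending inventory: 205 @ $5 = $1,025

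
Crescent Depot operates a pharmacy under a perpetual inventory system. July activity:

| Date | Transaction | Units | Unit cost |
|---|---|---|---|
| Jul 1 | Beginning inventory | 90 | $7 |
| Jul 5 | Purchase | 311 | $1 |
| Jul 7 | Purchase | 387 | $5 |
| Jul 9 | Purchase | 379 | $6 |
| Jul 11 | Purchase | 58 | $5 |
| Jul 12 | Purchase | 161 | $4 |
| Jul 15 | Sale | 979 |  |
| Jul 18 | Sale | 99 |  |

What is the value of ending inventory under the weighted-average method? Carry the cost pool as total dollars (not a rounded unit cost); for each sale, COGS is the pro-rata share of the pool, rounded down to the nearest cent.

After Jul 1: 90 on hand, pool $630.00 (≈ $7.0000 each)
After Jul 5: 401 on hand, pool $941.00 (≈ $2.3466 each)
After Jul 7: 788 on hand, pool $2,876.00 (≈ $3.6497 each)
After Jul 9: 1167 on hand, pool $5,150.00 (≈ $4.4130 each)
After Jul 11: 1225 on hand, pool $5,440.00 (≈ $4.4408 each)
After Jul 12: 1386 on hand, pool $6,084.00 (≈ $4.3896 each)
Jul 15, sell 979: 979/1386 × $6,084.00 → $4,297.42
Jul 18, sell 99: 99/407 × $1,786.58 → $434.57
Total COGS = $4,297.42 + $434.57 = $4,731.99
Ending inventory (cost pool remaining) = $1,352.01
Check: goods available $6,084.00 = COGS $4,731.99 + ending $1,352.01

Ending inventory = $1,352.01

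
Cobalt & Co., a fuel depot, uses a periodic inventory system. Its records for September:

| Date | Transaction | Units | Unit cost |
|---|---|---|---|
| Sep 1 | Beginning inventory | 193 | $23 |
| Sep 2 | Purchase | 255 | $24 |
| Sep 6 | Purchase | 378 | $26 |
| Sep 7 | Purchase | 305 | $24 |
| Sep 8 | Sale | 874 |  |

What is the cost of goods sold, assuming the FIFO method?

COGS = $21,539

Sep 8, 874 sold [FIFO — oldest first]: 193 @ $23 + 255 @ $24 + 378 @ $26 + 48 @ $24 = $21,539
Ending inventory: 257 @ $24 = $6,168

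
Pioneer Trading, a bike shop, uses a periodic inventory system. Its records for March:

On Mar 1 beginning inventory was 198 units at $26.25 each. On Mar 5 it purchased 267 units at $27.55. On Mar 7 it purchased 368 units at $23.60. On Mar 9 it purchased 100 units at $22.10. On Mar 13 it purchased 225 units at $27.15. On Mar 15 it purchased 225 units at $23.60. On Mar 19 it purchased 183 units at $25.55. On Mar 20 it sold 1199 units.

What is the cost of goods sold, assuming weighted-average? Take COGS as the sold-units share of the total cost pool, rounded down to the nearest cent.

COGS = $30,275.55

Mar 20, sell 1199: 1199/1566 × $39,542.55 → $30,275.55
Ending inventory (cost pool remaining) = $9,267.00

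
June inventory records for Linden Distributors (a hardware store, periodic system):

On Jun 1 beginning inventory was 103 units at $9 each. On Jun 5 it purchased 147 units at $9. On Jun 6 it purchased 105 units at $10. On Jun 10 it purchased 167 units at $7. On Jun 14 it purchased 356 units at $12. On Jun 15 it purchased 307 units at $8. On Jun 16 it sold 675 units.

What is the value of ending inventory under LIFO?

Jun 16, 675 sold [LIFO — newest first]: 307 @ $8 + 356 @ $12 + 12 @ $7 = $6,812
Ending inventory: 103 @ $9 + 147 @ $9 + 105 @ $10 + 155 @ $7 = $4,385

Ending inventory = $4,385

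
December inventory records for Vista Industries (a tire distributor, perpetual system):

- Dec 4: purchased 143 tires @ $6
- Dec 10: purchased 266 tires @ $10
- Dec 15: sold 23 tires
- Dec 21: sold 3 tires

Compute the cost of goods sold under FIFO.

COGS = $156

Dec 15, 23 sold [FIFO — oldest first]: 23 @ $6 = $138
Dec 21, 3 sold [FIFO — oldest first]: 3 @ $6 = $18
Total COGS = $138 + $18 = $156
Ending inventory: 117 @ $6 + 266 @ $10 = $3,362
Check: goods available $3,518 = COGS $156 + ending $3,362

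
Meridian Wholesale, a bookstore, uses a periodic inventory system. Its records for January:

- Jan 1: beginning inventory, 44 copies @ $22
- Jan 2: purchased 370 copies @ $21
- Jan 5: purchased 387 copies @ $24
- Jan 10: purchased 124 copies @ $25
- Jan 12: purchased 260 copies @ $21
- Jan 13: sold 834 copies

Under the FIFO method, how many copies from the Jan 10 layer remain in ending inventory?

Jan 13, 834 sold [FIFO — oldest first]: 44 @ $22 + 370 @ $21 + 387 @ $24 + 33 @ $25 = $18,851
Ending inventory: 91 @ $25 + 260 @ $21 = $7,735

91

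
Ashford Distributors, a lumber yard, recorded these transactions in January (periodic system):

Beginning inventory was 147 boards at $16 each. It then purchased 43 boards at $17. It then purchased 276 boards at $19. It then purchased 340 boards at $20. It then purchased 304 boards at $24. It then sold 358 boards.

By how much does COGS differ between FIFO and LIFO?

FIFO COGS: 147 @ $16 + 43 @ $17 + 168 @ $19 = $6,275
LIFO COGS: 304 @ $24 + 54 @ $20 = $8,376
Difference = |$6,275 − $8,376| = $2,101

$2,101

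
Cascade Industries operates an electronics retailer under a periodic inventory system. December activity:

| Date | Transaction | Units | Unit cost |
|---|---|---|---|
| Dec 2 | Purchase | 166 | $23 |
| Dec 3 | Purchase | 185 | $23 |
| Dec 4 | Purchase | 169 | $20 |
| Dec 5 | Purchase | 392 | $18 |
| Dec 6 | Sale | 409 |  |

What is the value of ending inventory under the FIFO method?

Ending inventory = $9,276

Dec 6, 409 sold [FIFO — oldest first]: 166 @ $23 + 185 @ $23 + 58 @ $20 = $9,233
Ending inventory: 111 @ $20 + 392 @ $18 = $9,276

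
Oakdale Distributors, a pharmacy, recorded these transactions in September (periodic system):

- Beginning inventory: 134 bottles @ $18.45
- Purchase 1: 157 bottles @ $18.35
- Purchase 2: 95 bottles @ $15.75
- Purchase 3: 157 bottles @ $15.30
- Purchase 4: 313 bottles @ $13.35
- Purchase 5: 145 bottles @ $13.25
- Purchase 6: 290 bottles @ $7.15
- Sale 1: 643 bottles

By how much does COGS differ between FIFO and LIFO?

FIFO COGS: 134 @ $18.45 + 157 @ $18.35 + 95 @ $15.75 + 157 @ $15.30 + 100 @ $13.35 = $10,586.60
LIFO COGS: 290 @ $7.15 + 145 @ $13.25 + 208 @ $13.35 = $6,771.55
Difference = |$10,586.60 − $6,771.55| = $3,815.05

$3,815.05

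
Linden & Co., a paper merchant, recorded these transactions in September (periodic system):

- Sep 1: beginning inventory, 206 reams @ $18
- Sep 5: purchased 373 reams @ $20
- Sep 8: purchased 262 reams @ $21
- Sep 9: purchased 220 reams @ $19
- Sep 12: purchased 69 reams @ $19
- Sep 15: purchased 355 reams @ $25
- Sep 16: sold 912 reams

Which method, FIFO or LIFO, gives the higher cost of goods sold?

LIFO

FIFO COGS: 206 @ $18 + 373 @ $20 + 262 @ $21 + 71 @ $19 = $18,019
LIFO COGS: 355 @ $25 + 69 @ $19 + 220 @ $19 + 262 @ $21 + 6 @ $20 = $19,988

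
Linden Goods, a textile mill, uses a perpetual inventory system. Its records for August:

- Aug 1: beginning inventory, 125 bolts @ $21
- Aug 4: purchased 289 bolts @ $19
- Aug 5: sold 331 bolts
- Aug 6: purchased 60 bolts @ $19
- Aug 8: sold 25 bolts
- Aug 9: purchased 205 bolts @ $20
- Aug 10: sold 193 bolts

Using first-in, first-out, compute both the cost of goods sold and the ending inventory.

COGS = $10,756; ending inventory = $2,600

Aug 5, 331 sold [FIFO — oldest first]: 125 @ $21 + 206 @ $19 = $6,539
Aug 8, 25 sold [FIFO — oldest first]: 25 @ $19 = $475
Aug 10, 193 sold [FIFO — oldest first]: 58 @ $19 + 60 @ $19 + 75 @ $20 = $3,742
Total COGS = $6,539 + $475 + $3,742 = $10,756
Ending inventory: 130 @ $20 = $2,600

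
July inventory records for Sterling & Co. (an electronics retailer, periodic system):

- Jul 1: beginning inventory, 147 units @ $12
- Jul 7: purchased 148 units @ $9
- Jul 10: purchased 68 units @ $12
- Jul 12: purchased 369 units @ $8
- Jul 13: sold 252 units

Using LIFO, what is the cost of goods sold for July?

Jul 13, 252 sold [LIFO — newest first]: 252 @ $8 = $2,016
Ending inventory: 147 @ $12 + 148 @ $9 + 68 @ $12 + 117 @ $8 = $4,848

COGS = $2,016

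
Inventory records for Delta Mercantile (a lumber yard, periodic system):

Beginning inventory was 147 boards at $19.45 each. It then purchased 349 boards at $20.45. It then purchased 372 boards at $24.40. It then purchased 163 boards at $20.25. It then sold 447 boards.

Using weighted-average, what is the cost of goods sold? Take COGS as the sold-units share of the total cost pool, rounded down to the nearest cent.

COGS = $9,700.35

Sale 1, sell 447: 447/1031 × $22,373.75 → $9,700.35
Ending inventory (cost pool remaining) = $12,673.40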